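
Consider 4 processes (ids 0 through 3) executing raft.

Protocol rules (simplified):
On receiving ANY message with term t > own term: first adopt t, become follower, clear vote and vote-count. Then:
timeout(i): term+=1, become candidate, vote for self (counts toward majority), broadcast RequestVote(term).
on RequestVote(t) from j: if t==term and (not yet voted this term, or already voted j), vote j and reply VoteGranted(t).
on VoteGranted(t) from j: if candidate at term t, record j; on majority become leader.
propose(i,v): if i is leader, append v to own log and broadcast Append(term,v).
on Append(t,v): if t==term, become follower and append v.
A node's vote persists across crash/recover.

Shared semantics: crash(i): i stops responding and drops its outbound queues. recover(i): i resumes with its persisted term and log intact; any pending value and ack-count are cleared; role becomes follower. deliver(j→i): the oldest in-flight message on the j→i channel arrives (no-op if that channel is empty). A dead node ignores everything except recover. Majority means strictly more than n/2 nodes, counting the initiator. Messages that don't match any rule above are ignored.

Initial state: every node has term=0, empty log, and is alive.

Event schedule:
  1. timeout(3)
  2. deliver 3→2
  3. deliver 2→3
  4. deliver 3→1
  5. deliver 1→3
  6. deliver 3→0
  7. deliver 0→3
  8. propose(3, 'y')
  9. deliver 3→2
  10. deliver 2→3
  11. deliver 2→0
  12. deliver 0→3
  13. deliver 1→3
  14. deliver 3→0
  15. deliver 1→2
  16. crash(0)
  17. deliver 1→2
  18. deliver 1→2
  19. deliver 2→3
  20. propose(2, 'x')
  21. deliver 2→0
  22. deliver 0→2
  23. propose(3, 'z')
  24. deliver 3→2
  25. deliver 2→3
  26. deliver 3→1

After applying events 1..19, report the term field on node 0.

1

after 1 — timeout(3): n3:cand/t1/[-]
after 2 — deliver 3→2: n2:foll/t1/[-]
after 3 — deliver 2→3: ·
after 4 — deliver 3→1: n1:foll/t1/[-]
after 5 — deliver 1→3: n3:lead/t1/[-]
after 6 — deliver 3→0: n0:foll/t1/[-]
after 7 — deliver 0→3: ·
after 8 — propose(3,'y'): n3:lead/t1/[y]
after 9 — deliver 3→2: n2:foll/t1/[y]
after 10 — deliver 2→3: ·
after 11 — deliver 2→0: ·
after 12 — deliver 0→3: ·
after 13 — deliver 1→3: ·
after 14 — deliver 3→0: n0:foll/t1/[y]
after 15 — deliver 1→2: ·
after 16 — crash(0): n0:✗foll/t1/[y]
after 17 — deliver 1→2: ·
after 18 — deliver 1→2: ·
after 19 — deliver 2→3: ·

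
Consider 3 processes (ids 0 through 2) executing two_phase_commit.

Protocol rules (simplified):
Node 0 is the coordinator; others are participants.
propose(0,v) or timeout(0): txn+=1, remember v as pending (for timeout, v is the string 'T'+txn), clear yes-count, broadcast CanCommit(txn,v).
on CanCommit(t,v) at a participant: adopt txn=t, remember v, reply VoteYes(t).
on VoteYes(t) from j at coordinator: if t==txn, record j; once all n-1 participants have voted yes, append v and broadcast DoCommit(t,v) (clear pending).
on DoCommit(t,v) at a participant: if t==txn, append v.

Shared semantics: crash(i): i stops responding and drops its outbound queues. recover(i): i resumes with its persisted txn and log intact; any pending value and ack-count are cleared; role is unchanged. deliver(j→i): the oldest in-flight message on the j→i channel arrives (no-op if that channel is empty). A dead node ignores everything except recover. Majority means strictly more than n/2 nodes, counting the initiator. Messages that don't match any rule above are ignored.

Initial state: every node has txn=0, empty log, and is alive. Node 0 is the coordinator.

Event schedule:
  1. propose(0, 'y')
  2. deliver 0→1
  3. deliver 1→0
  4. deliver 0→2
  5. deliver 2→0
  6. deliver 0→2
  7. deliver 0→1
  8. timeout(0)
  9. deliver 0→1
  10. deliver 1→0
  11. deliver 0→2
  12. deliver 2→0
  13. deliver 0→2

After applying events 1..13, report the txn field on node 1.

2

e1 propose(0,'y'): 0[coor,t=1,-]
e2 deliver 0→1: 1[part,t=1,-]
e3 deliver 1→0: ·
e4 deliver 0→2: 2[part,t=1,-]
e5 deliver 2→0: 0[coor,t=1,y]
e6 deliver 0→2: 2[part,t=1,y]
e7 deliver 0→1: 1[part,t=1,y]
e8 timeout(0): 0[coor,t=2,y]
e9 deliver 0→1: 1[part,t=2,y]
e10 deliver 1→0: ·
e11 deliver 0→2: 2[part,t=2,y]
e12 deliver 2→0: 0[coor,t=2,y,T2]
e13 deliver 0→2: 2[part,t=2,y,T2]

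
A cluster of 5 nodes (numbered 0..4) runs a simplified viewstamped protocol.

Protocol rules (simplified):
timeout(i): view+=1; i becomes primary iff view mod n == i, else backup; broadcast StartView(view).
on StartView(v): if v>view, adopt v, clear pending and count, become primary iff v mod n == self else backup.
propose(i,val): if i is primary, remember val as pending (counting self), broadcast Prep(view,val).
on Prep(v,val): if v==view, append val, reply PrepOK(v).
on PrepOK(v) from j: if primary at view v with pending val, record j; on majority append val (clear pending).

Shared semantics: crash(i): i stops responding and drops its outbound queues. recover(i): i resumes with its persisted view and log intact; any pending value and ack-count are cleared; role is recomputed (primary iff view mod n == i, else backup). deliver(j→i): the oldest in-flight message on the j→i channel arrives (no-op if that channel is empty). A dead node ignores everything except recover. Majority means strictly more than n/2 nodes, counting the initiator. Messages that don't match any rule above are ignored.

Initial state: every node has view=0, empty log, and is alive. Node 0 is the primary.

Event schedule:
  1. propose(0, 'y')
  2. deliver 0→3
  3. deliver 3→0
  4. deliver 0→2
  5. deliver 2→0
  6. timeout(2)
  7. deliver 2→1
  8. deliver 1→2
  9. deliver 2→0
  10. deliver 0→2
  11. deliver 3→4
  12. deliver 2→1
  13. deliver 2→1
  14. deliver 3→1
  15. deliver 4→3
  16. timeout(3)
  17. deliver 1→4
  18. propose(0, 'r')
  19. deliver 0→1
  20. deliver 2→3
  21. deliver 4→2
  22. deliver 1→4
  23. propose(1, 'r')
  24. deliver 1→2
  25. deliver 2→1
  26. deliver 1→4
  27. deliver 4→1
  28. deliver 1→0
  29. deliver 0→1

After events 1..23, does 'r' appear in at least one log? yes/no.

no

step 1 propose(0,'y'): —
step 2 deliver 0→3: 3={back,v=0,log=y}
step 3 deliver 3→0: —
step 4 deliver 0→2: 2={back,v=0,log=y}
step 5 deliver 2→0: 0={prim,v=0,log=y}
step 6 timeout(2): 2={back,v=1,log=y}
step 7 deliver 2→1: 1={prim,v=1,log=-}
step 8 deliver 1→2: —
step 9 deliver 2→0: 0={back,v=1,log=y}
step 10 deliver 0→2: —
step 11 deliver 3→4: —
step 12 deliver 2→1: —
step 13 deliver 2→1: —
step 14 deliver 3→1: —
step 15 deliver 4→3: —
step 16 timeout(3): 3={back,v=1,log=y}
step 17 deliver 1→4: —
step 18 propose(0,'r'): —
step 19 deliver 0→1: —
step 20 deliver 2→3: —
step 21 deliver 4→2: —
step 22 deliver 1→4: —
step 23 propose(1,'r'): —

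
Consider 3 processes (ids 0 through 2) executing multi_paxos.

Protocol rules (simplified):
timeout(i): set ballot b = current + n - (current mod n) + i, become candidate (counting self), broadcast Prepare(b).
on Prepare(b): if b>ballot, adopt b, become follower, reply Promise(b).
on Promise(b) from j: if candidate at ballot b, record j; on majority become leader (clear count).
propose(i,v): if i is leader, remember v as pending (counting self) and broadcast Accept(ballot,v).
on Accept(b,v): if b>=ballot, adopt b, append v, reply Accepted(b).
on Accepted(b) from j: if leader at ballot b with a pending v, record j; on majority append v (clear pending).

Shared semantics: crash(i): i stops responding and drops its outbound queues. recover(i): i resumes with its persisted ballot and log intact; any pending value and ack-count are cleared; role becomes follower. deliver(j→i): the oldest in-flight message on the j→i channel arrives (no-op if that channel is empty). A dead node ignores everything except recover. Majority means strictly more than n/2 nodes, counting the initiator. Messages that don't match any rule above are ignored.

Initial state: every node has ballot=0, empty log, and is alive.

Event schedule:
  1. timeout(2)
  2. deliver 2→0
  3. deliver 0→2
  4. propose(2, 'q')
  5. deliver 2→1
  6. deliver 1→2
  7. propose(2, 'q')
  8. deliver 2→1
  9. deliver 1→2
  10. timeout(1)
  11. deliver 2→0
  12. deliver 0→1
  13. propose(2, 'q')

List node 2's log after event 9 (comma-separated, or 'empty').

q

[1] timeout(2) → N2(cand b5 [-])
[2] deliver 2→0 → N0(foll b5 [-])
[3] deliver 0→2 → N2(lead b5 [-])
[4] propose(2,'q') → ∅
[5] deliver 2→1 → N1(foll b5 [-])
[6] deliver 1→2 → ∅
[7] propose(2,'q') → ∅
[8] deliver 2→1 → N1(foll b5 [q])
[9] deliver 1→2 → N2(lead b5 [q])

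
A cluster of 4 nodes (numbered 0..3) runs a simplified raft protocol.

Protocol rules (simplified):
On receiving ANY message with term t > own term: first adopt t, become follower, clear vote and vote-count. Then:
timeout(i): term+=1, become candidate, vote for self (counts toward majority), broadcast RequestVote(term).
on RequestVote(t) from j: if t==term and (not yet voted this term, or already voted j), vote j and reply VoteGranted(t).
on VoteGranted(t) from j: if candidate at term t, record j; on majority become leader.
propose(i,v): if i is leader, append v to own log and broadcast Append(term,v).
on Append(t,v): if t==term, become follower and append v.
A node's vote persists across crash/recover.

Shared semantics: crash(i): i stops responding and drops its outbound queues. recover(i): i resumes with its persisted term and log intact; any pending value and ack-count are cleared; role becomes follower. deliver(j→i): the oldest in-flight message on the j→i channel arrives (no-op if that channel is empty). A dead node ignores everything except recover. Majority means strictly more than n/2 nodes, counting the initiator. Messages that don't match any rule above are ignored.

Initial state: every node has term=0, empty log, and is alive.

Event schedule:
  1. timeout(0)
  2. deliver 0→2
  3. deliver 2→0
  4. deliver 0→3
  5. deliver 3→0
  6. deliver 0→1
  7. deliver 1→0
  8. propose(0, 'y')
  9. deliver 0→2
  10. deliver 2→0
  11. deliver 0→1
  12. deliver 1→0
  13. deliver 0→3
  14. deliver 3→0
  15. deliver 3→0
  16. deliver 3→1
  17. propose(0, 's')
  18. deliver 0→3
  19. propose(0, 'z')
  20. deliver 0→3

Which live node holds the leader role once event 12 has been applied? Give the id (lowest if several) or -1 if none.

step 1 timeout(0): 0={cand,t=1,log=-}
step 2 deliver 0→2: 2={foll,t=1,log=-}
step 3 deliver 2→0: —
step 4 deliver 0→3: 3={foll,t=1,log=-}
step 5 deliver 3→0: 0={lead,t=1,log=-}
step 6 deliver 0→1: 1={foll,t=1,log=-}
step 7 deliver 1→0: —
step 8 propose(0,'y'): 0={lead,t=1,log=y}
step 9 deliver 0→2: 2={foll,t=1,log=y}
step 10 deliver 2→0: —
step 11 deliver 0→1: 1={foll,t=1,log=y}
step 12 deliver 1→0: —

0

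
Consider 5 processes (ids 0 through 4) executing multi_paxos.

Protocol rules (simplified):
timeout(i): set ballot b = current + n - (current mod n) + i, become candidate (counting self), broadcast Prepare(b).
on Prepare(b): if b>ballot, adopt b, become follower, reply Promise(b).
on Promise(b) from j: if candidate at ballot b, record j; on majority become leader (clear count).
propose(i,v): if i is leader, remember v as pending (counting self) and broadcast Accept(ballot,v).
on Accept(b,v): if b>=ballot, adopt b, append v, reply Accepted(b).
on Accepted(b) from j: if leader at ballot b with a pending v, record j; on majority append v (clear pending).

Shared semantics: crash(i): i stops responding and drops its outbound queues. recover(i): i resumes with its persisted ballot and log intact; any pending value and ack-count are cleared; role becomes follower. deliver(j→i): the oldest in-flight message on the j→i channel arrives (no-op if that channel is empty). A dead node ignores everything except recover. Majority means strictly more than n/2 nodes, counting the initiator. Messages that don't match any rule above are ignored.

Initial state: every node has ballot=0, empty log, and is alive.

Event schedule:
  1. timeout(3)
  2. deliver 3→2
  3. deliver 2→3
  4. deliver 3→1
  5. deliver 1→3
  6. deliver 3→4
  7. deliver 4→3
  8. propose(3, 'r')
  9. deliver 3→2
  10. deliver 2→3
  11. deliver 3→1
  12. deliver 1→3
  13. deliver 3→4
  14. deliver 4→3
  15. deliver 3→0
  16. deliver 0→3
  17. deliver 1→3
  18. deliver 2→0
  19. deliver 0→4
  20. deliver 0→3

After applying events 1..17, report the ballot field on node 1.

step 1 timeout(3): 3={cand,b=8,log=-}
step 2 deliver 3→2: 2={foll,b=8,log=-}
step 3 deliver 2→3: —
step 4 deliver 3→1: 1={foll,b=8,log=-}
step 5 deliver 1→3: 3={lead,b=8,log=-}
step 6 deliver 3→4: 4={foll,b=8,log=-}
step 7 deliver 4→3: —
step 8 propose(3,'r'): —
step 9 deliver 3→2: 2={foll,b=8,log=r}
step 10 deliver 2→3: —
step 11 deliver 3→1: 1={foll,b=8,log=r}
step 12 deliver 1→3: 3={lead,b=8,log=r}
step 13 deliver 3→4: 4={foll,b=8,log=r}
step 14 deliver 4→3: —
step 15 deliver 3→0: 0={foll,b=8,log=-}
step 16 deliver 0→3: —
step 17 deliver 1→3: —

8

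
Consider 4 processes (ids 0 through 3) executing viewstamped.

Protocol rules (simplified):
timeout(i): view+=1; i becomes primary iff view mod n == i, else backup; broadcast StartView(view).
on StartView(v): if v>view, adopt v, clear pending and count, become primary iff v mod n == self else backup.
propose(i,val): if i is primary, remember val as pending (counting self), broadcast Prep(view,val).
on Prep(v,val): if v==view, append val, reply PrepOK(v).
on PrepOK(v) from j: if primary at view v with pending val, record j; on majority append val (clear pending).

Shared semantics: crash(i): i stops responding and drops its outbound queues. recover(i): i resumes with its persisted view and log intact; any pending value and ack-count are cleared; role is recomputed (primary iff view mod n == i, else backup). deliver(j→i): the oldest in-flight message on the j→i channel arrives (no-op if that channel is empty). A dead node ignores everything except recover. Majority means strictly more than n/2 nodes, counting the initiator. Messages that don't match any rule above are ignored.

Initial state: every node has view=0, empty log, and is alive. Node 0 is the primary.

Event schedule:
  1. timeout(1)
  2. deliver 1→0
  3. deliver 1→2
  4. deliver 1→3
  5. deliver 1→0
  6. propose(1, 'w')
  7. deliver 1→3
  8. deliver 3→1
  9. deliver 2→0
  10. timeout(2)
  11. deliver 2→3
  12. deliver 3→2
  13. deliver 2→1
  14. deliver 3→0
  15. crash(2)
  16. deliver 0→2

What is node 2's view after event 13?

step 1 timeout(1): 1={prim,v=1,log=-}
step 2 deliver 1→0: 0={back,v=1,log=-}
step 3 deliver 1→2: 2={back,v=1,log=-}
step 4 deliver 1→3: 3={back,v=1,log=-}
step 5 deliver 1→0: —
step 6 propose(1,'w'): —
step 7 deliver 1→3: 3={back,v=1,log=w}
step 8 deliver 3→1: —
step 9 deliver 2→0: —
step 10 timeout(2): 2={prim,v=2,log=-}
step 11 deliver 2→3: 3={back,v=2,log=w}
step 12 deliver 3→2: —
step 13 deliver 2→1: 1={back,v=2,log=-}

2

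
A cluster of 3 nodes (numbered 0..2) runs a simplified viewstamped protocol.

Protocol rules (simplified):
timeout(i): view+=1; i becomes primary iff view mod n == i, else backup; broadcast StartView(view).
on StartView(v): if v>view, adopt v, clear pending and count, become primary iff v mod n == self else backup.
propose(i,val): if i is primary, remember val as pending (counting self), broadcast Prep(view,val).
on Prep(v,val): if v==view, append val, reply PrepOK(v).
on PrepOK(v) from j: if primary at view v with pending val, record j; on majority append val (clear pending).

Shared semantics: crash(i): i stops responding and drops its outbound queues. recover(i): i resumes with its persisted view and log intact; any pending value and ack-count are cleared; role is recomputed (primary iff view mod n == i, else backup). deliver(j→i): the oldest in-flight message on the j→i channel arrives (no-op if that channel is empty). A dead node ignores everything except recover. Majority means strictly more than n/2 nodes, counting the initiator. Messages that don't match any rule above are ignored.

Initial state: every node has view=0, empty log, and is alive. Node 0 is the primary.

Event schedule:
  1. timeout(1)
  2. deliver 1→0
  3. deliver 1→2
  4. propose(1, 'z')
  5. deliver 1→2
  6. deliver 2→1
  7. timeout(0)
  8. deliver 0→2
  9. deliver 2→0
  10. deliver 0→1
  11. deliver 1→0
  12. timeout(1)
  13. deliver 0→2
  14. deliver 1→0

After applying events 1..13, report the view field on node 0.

e1 timeout(1): 1[prim,v=1,-]
e2 deliver 1→0: 0[back,v=1,-]
e3 deliver 1→2: 2[back,v=1,-]
e4 propose(1,'z'): ·
e5 deliver 1→2: 2[back,v=1,z]
e6 deliver 2→1: 1[prim,v=1,z]
e7 timeout(0): 0[back,v=2,-]
e8 deliver 0→2: 2[prim,v=2,z]
e9 deliver 2→0: ·
e10 deliver 0→1: 1[back,v=2,z]
e11 deliver 1→0: ·
e12 timeout(1): 1[back,v=3,z]
e13 deliver 0→2: ·

2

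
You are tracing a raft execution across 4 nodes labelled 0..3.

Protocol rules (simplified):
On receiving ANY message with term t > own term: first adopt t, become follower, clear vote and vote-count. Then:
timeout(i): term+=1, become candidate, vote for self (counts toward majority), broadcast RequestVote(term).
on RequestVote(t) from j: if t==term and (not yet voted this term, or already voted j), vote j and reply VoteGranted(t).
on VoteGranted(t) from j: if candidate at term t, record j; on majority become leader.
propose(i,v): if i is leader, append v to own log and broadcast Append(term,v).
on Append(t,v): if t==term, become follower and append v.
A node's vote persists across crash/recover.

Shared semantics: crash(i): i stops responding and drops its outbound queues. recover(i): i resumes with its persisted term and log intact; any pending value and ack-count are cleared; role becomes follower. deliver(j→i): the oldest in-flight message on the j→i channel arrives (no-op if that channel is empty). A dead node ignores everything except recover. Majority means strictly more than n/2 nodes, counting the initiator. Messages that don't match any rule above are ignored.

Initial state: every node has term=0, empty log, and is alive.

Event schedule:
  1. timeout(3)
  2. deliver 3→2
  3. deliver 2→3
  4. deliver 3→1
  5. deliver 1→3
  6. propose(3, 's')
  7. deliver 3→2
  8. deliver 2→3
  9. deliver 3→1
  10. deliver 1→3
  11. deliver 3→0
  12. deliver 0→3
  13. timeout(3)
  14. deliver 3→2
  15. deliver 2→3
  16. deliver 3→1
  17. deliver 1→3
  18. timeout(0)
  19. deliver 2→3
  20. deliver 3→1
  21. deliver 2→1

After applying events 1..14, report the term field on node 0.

1. timeout(3):  <3:cand t1 ->
2. deliver 3→2:  <2:foll t1 ->
3. deliver 2→3:  nop
4. deliver 3→1:  <1:foll t1 ->
5. deliver 1→3:  <3:lead t1 ->
6. propose(3,'s'):  <3:lead t1 s>
7. deliver 3→2:  <2:foll t1 s>
8. deliver 2→3:  nop
9. deliver 3→1:  <1:foll t1 s>
10. deliver 1→3:  nop
11. deliver 3→0:  <0:foll t1 ->
12. deliver 0→3:  nop
13. timeout(3):  <3:cand t2 s>
14. deliver 3→2:  <2:foll t2 s>

1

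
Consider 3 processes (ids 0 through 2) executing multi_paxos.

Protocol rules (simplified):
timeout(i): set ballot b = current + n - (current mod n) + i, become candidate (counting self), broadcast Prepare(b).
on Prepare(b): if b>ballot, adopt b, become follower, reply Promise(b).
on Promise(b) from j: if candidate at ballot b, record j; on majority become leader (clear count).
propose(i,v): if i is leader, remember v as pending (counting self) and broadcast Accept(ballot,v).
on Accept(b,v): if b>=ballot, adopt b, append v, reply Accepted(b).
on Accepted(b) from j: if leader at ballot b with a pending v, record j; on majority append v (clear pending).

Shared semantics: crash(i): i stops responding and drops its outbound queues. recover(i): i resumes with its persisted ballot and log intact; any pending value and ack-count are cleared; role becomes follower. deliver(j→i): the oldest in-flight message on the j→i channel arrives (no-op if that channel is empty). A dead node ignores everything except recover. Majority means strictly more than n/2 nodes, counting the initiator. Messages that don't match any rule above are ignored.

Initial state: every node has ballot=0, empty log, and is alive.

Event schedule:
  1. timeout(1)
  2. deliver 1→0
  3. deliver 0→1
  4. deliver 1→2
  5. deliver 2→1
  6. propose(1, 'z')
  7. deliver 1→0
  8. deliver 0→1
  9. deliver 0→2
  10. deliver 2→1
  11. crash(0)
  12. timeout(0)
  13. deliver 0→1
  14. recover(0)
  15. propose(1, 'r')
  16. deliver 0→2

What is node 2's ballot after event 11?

4

1. timeout(1):  <1:cand b4 ->
2. deliver 1→0:  <0:foll b4 ->
3. deliver 0→1:  <1:lead b4 ->
4. deliver 1→2:  <2:foll b4 ->
5. deliver 2→1:  nop
6. propose(1,'z'):  nop
7. deliver 1→0:  <0:foll b4 z>
8. deliver 0→1:  <1:lead b4 z>
9. deliver 0→2:  nop
10. deliver 2→1:  nop
11. crash(0):  <0:✗foll b4 z>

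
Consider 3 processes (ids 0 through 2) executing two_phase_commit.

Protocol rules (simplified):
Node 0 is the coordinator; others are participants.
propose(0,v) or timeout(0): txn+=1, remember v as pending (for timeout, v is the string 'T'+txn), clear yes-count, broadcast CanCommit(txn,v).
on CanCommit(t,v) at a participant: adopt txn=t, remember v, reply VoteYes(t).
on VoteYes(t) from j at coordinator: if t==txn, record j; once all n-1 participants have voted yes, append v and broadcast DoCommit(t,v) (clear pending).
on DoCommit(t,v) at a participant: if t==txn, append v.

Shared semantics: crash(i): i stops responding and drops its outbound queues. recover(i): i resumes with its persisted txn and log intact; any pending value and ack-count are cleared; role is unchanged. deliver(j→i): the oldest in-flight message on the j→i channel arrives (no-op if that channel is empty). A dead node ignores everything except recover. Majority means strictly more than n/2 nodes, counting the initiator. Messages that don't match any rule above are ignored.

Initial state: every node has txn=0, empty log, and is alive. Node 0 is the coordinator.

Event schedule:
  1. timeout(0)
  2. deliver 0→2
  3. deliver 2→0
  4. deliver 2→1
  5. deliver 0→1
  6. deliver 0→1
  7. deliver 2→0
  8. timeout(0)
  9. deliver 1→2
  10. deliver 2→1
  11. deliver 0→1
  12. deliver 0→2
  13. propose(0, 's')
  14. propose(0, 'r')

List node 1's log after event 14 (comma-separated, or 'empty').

empty

e1 timeout(0): 0[coor,t=1,-]
e2 deliver 0→2: 2[part,t=1,-]
e3 deliver 2→0: ·
e4 deliver 2→1: ·
e5 deliver 0→1: 1[part,t=1,-]
e6 deliver 0→1: ·
e7 deliver 2→0: ·
e8 timeout(0): 0[coor,t=2,-]
e9 deliver 1→2: ·
e10 deliver 2→1: ·
e11 deliver 0→1: 1[part,t=2,-]
e12 deliver 0→2: 2[part,t=2,-]
e13 propose(0,'s'): 0[coor,t=3,-]
e14 propose(0,'r'): 0[coor,t=4,-]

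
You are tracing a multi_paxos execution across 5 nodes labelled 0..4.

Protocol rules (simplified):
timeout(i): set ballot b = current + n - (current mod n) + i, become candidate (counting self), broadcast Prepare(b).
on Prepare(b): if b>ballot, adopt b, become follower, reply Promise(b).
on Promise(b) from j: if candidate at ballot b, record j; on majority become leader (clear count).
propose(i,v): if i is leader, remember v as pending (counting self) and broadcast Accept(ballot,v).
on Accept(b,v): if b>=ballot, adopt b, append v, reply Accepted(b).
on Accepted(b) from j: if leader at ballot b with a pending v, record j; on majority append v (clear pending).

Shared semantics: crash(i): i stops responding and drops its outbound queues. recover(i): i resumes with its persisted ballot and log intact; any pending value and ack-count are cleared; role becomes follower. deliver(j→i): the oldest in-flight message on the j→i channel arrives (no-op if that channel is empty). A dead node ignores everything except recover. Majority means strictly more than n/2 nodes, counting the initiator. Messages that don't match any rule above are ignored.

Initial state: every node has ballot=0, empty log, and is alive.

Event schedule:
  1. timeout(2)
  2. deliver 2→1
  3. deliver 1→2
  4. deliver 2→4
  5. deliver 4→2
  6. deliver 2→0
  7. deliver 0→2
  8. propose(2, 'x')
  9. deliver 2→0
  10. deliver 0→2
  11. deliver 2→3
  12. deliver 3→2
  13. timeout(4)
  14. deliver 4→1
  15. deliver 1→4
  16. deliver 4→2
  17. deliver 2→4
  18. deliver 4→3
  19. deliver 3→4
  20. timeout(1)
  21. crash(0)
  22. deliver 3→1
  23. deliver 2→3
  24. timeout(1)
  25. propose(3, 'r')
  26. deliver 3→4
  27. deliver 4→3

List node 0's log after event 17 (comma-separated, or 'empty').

step 1 timeout(2): 2={cand,b=7,log=-}
step 2 deliver 2→1: 1={foll,b=7,log=-}
step 3 deliver 1→2: —
step 4 deliver 2→4: 4={foll,b=7,log=-}
step 5 deliver 4→2: 2={lead,b=7,log=-}
step 6 deliver 2→0: 0={foll,b=7,log=-}
step 7 deliver 0→2: —
step 8 propose(2,'x'): —
step 9 deliver 2→0: 0={foll,b=7,log=x}
step 10 deliver 0→2: —
step 11 deliver 2→3: 3={foll,b=7,log=-}
step 12 deliver 3→2: —
step 13 timeout(4): 4={cand,b=14,log=-}
step 14 deliver 4→1: 1={foll,b=14,log=-}
step 15 deliver 1→4: —
step 16 deliver 4→2: 2={foll,b=14,log=-}
step 17 deliver 2→4: —

x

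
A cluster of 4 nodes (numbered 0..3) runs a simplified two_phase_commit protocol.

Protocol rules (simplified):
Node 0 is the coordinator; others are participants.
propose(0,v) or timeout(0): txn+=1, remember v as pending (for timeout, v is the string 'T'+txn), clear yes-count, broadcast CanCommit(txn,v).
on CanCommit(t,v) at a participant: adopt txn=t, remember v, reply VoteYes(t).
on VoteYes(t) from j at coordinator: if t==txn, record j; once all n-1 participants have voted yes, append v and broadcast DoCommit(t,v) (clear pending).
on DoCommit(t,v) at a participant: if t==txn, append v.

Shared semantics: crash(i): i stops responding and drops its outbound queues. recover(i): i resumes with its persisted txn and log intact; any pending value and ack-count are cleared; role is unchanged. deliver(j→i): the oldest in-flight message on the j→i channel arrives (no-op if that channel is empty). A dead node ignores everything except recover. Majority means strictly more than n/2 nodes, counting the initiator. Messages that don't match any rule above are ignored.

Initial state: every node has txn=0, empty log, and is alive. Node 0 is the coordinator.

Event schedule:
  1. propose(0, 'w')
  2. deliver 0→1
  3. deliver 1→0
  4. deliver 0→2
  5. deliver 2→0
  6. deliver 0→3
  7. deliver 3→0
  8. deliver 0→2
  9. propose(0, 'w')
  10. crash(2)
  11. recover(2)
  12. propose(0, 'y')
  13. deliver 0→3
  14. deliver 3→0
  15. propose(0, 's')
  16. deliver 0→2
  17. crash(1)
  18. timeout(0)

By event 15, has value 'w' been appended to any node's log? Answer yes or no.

yes

1. propose(0,'w'):  <0:coor t1 ->
2. deliver 0→1:  <1:part t1 ->
3. deliver 1→0:  nop
4. deliver 0→2:  <2:part t1 ->
5. deliver 2→0:  nop
6. deliver 0→3:  <3:part t1 ->
7. deliver 3→0:  <0:coor t1 w>
8. deliver 0→2:  <2:part t1 w>
9. propose(0,'w'):  <0:coor t2 w>
10. crash(2):  <2:✗part t1 w>
11. recover(2):  <2:part t1 w>
12. propose(0,'y'):  <0:coor t3 w>
13. deliver 0→3:  <3:part t1 w>
14. deliver 3→0:  nop
15. propose(0,'s'):  <0:coor t4 w>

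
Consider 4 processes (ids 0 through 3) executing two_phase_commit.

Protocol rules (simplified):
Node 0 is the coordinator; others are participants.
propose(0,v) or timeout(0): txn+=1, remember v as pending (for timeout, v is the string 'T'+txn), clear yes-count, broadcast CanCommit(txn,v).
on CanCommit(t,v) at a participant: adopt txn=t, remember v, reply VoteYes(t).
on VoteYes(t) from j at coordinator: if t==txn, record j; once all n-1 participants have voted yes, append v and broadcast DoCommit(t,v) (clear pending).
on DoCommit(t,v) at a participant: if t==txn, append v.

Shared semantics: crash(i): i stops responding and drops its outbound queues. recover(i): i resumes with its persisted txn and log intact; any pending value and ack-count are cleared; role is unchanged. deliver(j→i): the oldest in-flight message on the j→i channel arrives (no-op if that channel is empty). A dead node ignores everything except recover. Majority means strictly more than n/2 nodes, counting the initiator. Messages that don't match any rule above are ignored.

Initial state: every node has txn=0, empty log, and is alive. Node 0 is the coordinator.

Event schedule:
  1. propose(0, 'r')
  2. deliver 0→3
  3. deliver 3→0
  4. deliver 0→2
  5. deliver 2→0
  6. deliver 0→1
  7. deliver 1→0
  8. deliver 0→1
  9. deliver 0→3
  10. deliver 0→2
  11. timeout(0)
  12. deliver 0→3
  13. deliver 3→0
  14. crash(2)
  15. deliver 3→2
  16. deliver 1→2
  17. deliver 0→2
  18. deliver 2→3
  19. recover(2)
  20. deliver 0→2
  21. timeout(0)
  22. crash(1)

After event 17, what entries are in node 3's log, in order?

r

after 1 — propose(0,'r'): n0:coor/t1/[-]
after 2 — deliver 0→3: n3:part/t1/[-]
after 3 — deliver 3→0: ·
after 4 — deliver 0→2: n2:part/t1/[-]
after 5 — deliver 2→0: ·
after 6 — deliver 0→1: n1:part/t1/[-]
after 7 — deliver 1→0: n0:coor/t1/[r]
after 8 — deliver 0→1: n1:part/t1/[r]
after 9 — deliver 0→3: n3:part/t1/[r]
after 10 — deliver 0→2: n2:part/t1/[r]
after 11 — timeout(0): n0:coor/t2/[r]
after 12 — deliver 0→3: n3:part/t2/[r]
after 13 — deliver 3→0: ·
after 14 — crash(2): n2:✗part/t1/[r]
after 15 — deliver 3→2: ·
after 16 — deliver 1→2: ·
after 17 — deliver 0→2: ·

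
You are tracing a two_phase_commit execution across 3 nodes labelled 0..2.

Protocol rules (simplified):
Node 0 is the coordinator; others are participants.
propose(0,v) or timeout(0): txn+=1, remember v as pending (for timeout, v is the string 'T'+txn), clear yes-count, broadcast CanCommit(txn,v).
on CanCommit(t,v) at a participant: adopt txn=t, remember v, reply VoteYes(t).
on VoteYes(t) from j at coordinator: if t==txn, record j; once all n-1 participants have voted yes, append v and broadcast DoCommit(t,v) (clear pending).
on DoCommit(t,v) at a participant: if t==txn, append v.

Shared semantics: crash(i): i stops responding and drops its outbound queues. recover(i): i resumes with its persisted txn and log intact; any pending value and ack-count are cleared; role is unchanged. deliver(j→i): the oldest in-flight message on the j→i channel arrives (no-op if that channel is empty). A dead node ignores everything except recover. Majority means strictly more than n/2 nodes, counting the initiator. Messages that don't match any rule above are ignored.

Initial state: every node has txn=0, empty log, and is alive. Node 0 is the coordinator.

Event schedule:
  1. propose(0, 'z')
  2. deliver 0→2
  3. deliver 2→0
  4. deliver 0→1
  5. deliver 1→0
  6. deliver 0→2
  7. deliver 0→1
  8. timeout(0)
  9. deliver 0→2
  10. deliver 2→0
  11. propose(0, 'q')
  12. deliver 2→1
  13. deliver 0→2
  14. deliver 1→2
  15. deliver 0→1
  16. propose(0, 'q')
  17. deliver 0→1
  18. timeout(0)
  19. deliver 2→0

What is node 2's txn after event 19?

3

step 1 propose(0,'z'): 0={coor,t=1,log=-}
step 2 deliver 0→2: 2={part,t=1,log=-}
step 3 deliver 2→0: —
step 4 deliver 0→1: 1={part,t=1,log=-}
step 5 deliver 1→0: 0={coor,t=1,log=z}
step 6 deliver 0→2: 2={part,t=1,log=z}
step 7 deliver 0→1: 1={part,t=1,log=z}
step 8 timeout(0): 0={coor,t=2,log=z}
step 9 deliver 0→2: 2={part,t=2,log=z}
step 10 deliver 2→0: —
step 11 propose(0,'q'): 0={coor,t=3,log=z}
step 12 deliver 2→1: —
step 13 deliver 0→2: 2={part,t=3,log=z}
step 14 deliver 1→2: —
step 15 deliver 0→1: 1={part,t=2,log=z}
step 16 propose(0,'q'): 0={coor,t=4,log=z}
step 17 deliver 0→1: 1={part,t=3,log=z}
step 18 timeout(0): 0={coor,t=5,log=z}
step 19 deliver 2→0: —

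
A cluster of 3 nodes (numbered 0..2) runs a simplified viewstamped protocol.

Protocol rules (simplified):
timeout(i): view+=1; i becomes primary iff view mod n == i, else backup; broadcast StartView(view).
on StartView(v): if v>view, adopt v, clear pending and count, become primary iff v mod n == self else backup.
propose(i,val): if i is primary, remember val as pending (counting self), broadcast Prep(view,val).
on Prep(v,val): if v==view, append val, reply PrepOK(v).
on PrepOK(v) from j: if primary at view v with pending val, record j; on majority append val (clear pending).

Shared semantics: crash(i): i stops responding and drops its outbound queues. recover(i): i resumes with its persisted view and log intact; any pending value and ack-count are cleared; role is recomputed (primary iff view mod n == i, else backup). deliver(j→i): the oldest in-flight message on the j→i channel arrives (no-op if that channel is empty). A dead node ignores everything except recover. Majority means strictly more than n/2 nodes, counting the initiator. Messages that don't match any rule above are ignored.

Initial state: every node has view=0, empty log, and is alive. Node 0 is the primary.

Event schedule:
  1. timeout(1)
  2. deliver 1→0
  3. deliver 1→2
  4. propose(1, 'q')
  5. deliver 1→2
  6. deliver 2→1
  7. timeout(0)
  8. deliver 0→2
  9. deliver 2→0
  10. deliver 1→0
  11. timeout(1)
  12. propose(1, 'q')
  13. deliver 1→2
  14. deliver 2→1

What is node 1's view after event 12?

[1] timeout(1) → N1(prim v1 [-])
[2] deliver 1→0 → N0(back v1 [-])
[3] deliver 1→2 → N2(back v1 [-])
[4] propose(1,'q') → ∅
[5] deliver 1→2 → N2(back v1 [q])
[6] deliver 2→1 → N1(prim v1 [q])
[7] timeout(0) → N0(back v2 [-])
[8] deliver 0→2 → N2(prim v2 [q])
[9] deliver 2→0 → ∅
[10] deliver 1→0 → ∅
[11] timeout(1) → N1(back v2 [q])
[12] propose(1,'q') → ∅

2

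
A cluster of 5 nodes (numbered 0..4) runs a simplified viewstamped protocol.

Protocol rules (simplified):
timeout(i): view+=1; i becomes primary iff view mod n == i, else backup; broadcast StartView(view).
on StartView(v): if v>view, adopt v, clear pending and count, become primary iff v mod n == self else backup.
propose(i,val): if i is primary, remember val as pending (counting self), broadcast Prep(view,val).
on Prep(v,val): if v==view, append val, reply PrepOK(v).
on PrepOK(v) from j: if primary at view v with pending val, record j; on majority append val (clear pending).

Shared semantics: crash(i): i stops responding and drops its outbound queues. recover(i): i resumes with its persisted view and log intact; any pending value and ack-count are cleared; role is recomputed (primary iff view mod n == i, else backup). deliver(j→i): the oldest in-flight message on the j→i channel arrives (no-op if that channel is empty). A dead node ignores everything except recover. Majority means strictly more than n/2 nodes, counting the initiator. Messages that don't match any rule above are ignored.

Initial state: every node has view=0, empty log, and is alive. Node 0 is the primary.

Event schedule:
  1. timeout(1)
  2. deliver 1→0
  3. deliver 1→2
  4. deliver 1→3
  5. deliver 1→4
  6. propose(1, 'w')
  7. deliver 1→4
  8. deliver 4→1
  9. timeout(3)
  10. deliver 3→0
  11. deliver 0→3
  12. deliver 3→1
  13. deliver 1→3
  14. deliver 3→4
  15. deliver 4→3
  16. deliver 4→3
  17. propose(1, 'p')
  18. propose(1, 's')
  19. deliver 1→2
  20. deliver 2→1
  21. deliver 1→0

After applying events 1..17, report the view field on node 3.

2

1. timeout(1):  <1:prim v1 ->
2. deliver 1→0:  <0:back v1 ->
3. deliver 1→2:  <2:back v1 ->
4. deliver 1→3:  <3:back v1 ->
5. deliver 1→4:  <4:back v1 ->
6. propose(1,'w'):  nop
7. deliver 1→4:  <4:back v1 w>
8. deliver 4→1:  nop
9. timeout(3):  <3:back v2 ->
10. deliver 3→0:  <0:back v2 ->
11. deliver 0→3:  nop
12. deliver 3→1:  <1:back v2 ->
13. deliver 1→3:  nop
14. deliver 3→4:  <4:back v2 w>
15. deliver 4→3:  nop
16. deliver 4→3:  nop
17. propose(1,'p'):  nop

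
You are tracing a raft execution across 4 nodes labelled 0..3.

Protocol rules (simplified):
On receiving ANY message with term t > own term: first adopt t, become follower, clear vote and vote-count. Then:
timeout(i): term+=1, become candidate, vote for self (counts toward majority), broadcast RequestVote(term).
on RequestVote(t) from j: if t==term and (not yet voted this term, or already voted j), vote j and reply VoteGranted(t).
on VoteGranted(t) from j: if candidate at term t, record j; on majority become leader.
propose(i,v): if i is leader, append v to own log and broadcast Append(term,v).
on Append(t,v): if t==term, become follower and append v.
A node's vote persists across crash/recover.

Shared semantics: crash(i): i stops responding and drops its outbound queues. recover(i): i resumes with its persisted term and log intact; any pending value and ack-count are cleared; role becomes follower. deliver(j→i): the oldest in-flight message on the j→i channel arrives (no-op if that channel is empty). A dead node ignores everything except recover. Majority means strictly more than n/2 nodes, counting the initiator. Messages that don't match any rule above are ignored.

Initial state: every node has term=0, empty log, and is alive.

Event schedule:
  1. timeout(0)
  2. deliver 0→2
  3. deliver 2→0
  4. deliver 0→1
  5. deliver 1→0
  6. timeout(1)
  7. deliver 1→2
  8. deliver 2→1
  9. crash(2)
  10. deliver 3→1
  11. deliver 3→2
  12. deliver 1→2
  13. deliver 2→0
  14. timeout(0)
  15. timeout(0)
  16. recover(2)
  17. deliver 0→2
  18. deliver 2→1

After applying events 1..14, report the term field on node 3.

0

step 1 timeout(0): 0={cand,t=1,log=-}
step 2 deliver 0→2: 2={foll,t=1,log=-}
step 3 deliver 2→0: —
step 4 deliver 0→1: 1={foll,t=1,log=-}
step 5 deliver 1→0: 0={lead,t=1,log=-}
step 6 timeout(1): 1={cand,t=2,log=-}
step 7 deliver 1→2: 2={foll,t=2,log=-}
step 8 deliver 2→1: —
step 9 crash(2): 2={✗foll,t=2,log=-}
step 10 deliver 3→1: —
step 11 deliver 3→2: —
step 12 deliver 1→2: —
step 13 deliver 2→0: —
step 14 timeout(0): 0={cand,t=2,log=-}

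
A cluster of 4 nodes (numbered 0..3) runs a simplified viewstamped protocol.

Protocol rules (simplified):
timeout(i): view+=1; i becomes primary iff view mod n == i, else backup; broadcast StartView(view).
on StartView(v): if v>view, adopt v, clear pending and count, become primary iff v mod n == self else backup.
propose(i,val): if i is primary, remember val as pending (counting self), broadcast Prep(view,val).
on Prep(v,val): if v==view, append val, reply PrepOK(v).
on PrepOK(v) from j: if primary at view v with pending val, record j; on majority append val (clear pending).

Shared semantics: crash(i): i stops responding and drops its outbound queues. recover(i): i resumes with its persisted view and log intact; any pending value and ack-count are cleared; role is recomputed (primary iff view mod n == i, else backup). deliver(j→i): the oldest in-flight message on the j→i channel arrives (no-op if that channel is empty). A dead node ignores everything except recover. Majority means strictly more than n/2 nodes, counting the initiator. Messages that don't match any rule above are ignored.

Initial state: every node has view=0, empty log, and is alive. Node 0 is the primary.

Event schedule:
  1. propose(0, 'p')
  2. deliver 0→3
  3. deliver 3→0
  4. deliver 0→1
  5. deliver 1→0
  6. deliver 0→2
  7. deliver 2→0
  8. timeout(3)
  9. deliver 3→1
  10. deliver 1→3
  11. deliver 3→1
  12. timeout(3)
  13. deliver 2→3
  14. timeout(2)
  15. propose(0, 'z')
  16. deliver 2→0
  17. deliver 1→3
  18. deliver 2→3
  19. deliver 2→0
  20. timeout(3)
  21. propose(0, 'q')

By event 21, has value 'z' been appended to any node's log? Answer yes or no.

no

after 1 — propose(0,'p'): ·
after 2 — deliver 0→3: n3:back/v0/[p]
after 3 — deliver 3→0: ·
after 4 — deliver 0→1: n1:back/v0/[p]
after 5 — deliver 1→0: n0:prim/v0/[p]
after 6 — deliver 0→2: n2:back/v0/[p]
after 7 — deliver 2→0: ·
after 8 — timeout(3): n3:back/v1/[p]
after 9 — deliver 3→1: n1:prim/v1/[p]
after 10 — deliver 1→3: ·
after 11 — deliver 3→1: ·
after 12 — timeout(3): n3:back/v2/[p]
after 13 — deliver 2→3: ·
after 14 — timeout(2): n2:back/v1/[p]
after 15 — propose(0,'z'): ·
after 16 — deliver 2→0: n0:back/v1/[p]
after 17 — deliver 1→3: ·
after 18 — deliver 2→3: ·
after 19 — deliver 2→0: ·
after 20 — timeout(3): n3:prim/v3/[p]
after 21 — propose(0,'q'): ·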